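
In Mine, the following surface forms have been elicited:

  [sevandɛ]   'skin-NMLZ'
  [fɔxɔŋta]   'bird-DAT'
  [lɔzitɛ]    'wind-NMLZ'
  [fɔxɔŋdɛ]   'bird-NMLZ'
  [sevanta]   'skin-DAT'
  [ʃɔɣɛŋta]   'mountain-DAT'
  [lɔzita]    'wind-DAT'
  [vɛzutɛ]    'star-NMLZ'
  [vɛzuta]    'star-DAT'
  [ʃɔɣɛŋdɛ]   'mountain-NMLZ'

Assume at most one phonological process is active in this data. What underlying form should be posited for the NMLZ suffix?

/-dɛ/

The NMLZ morpheme has two allomorphs, [-dɛ] and [-tɛ].
The DAT suffix, which begins with [t], is invariant after every stem; so [t] is not altered by any rule here.
So the underlying form is /-dɛ/, and voiced stops become voiceless after a vowel.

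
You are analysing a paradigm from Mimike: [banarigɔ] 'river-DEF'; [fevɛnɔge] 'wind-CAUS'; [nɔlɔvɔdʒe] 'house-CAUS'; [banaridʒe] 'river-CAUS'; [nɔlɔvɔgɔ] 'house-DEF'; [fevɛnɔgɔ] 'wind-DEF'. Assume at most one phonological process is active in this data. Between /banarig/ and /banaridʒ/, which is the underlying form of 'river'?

The stem for 'river' ends in [g] in [banarigɔ] but [dʒ] in [banaridʒe].
The stem 'wind' ([fevɛnɔgɔ], [fevɛnɔge]) shows [g] unchanged in both environments, so [g] cannot be basic with [dʒ] derived before the CAUS suffix.
So /dʒ/ is underlying, and a rule of depalatalization — palato-alveolar /dʒ/ becomes [g] when no front vowel follows — gives [g].

/banaridʒ/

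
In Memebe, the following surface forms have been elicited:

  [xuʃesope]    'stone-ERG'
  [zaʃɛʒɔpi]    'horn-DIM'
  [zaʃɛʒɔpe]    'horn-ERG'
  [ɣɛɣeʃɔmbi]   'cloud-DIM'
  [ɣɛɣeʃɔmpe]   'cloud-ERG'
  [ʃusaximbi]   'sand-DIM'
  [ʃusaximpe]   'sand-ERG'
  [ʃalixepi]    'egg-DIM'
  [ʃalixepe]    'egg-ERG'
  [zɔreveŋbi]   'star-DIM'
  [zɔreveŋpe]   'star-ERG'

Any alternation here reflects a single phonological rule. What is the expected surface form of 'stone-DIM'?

The DIM morpheme has two allomorphs, [-bi] and [-pi].
By contrast the ERG suffix keeps its initial [p] throughout — that segment must be underlying.
So the underlying form is /-bi/, and voiced stops become voiceless after a vowel.
After 'stone', which ends in a vowel, the suffix surfaces as [-pi], giving [xuʃesopi].

[xuʃesopi]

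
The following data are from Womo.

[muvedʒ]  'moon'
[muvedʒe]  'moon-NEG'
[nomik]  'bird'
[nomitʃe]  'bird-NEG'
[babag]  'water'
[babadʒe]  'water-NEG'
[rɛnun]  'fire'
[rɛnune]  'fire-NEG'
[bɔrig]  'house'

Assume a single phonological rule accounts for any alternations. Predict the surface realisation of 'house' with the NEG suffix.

[bɔridʒe]

'water' shows [g] ~ [dʒ] at the end of the stem ([babag] vs [babadʒe]).
If /dʒ/ were underlying and a rule turned it into [g] in isolation, 'moon' would also alternate; but it has [dʒ] in both [muvedʒ] and [muvedʒe].
The alternation reflects palatalization before a front vowel: /k/ and /g/ become palato-alveolar [tʃ] and [dʒ] before a front vowel. /g/ is underlying.
From [bɔrig] the stem 'house' is /bɔrig/; before a front vowel this yields [bɔridʒe].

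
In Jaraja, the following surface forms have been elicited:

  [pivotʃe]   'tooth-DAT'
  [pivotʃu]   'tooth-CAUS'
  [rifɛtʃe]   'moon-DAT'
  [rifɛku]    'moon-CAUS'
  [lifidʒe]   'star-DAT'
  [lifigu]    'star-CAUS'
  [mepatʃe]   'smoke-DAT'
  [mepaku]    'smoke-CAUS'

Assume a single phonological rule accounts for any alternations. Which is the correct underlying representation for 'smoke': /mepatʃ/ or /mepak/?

The root 'smoke' surfaces as [mepatʃe] and [mepaku], with a stem-final [tʃ] ~ [k] alternation.
The stem 'tooth' ([pivotʃe], [pivotʃu]) shows [tʃ] unchanged in both environments, so [tʃ] cannot be basic with [k] derived before the CAUS suffix.
So /k/ is underlying, and a rule of palatalization before a front vowel — /k/ and /g/ become palato-alveolar [tʃ] and [dʒ] before a front vowel — gives [tʃ].

/mepak/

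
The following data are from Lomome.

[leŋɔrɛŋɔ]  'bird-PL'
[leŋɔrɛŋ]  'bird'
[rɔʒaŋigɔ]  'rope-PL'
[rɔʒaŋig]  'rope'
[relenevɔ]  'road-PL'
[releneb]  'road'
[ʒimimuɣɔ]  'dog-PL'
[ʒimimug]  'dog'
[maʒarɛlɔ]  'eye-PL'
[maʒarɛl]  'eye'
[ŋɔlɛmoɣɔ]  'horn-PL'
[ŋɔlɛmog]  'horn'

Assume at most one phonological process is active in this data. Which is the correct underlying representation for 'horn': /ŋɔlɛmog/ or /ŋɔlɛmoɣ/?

'horn' shows [ɣ] ~ [g] at the end of the stem ([ŋɔlɛmoɣɔ] vs [ŋɔlɛmog]).
But 'rope' keeps [g] in both environments ([rɔʒaŋigɔ], [rɔʒaŋig]), so there is no rule changing /g/ to [ɣ] before the PL suffix.
So /ɣ/ is underlying, and a rule of word-final hardening — voiced fricatives become stops word-finally — gives [g].

/ŋɔlɛmoɣ/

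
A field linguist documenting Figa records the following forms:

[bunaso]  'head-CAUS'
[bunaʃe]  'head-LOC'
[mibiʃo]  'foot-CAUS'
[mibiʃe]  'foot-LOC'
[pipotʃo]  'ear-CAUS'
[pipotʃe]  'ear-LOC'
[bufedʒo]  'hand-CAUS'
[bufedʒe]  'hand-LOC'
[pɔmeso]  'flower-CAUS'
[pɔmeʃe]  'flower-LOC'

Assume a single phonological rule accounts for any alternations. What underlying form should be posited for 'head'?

The root 'head' surfaces as [bunaso] and [bunaʃe], with a stem-final [s] ~ [ʃ] alternation.
But 'foot' keeps [ʃ] in both environments ([mibiʃo], [mibiʃe]), so there is no rule changing /ʃ/ to [s] before the CAUS suffix.
The underlying segment must be /s/; /s/ becomes palato-alveolar [ʃ] before a front vowel, yielding [ʃ] there.

/bunas/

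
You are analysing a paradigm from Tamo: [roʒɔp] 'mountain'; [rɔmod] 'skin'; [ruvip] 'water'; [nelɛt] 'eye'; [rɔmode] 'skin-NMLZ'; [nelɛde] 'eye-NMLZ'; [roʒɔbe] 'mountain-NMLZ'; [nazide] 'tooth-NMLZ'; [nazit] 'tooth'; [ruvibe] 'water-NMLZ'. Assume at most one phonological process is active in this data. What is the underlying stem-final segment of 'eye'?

In [nelɛde] and [nelɛt] the final segment of 'eye' alternates: [d] ~ [t].
But 'skin' keeps [d] in both environments ([rɔmode], [rɔmod]), so there is no rule changing /d/ to [t] in isolation.
The underlying segment must be /t/; voiceless stops become voiced between vowels, yielding [d] there.

/t/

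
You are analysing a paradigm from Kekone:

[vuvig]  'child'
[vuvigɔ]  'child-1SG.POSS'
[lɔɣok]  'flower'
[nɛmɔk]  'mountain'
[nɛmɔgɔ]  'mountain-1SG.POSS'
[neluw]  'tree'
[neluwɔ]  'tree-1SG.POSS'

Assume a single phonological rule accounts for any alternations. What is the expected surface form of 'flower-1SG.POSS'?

The root 'mountain' surfaces as [nɛmɔk] and [nɛmɔgɔ], with a stem-final [k] ~ [g] alternation.
But 'child' keeps [g] in both environments ([vuvig], [vuvigɔ]), so there is no rule changing /g/ to [k] in isolation.
The underlying segment must be /k/; voiceless stops become voiced between vowels, yielding [g] there.
From [lɔɣok] the stem 'flower' is /lɔɣok/; between vowels this yields [lɔɣogɔ].

[lɔɣogɔ]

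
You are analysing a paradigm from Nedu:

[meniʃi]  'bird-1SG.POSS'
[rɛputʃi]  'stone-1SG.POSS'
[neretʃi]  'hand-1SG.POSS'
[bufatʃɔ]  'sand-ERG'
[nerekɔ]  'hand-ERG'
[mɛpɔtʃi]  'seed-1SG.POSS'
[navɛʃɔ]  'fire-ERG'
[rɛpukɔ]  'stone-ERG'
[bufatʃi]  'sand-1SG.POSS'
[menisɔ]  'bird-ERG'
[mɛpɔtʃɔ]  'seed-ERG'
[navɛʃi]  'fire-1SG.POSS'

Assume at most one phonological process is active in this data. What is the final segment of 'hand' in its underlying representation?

/k/

'hand' shows [tʃ] ~ [k] at the end of the stem ([neretʃi] vs [nerekɔ]).
But 'sand' keeps [tʃ] in both environments ([bufatʃi], [bufatʃɔ]), so there is no rule changing /tʃ/ to [k] before the ERG suffix.
Therefore /k/ is basic and [tʃ] is derived by palatalization before a front vowel (/k/ and /s/ become palato-alveolar [tʃ] and [ʃ] before a front vowel).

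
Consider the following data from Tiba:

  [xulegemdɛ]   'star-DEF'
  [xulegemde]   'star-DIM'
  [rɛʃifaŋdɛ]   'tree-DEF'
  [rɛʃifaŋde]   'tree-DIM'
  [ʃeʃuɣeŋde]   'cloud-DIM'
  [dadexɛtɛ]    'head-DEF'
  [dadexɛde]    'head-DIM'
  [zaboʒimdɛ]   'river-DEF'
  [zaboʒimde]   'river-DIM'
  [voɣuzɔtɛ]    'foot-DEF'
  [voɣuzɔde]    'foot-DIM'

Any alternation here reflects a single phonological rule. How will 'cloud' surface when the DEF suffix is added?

The DEF morpheme has two allomorphs, [-dɛ] and [-tɛ].
The DIM suffix, which begins with [d], is invariant after every stem; so [d] is not altered by any rule here.
So the underlying form is /-tɛ/, and voiceless stops become voiced after a nasal.
After 'cloud', which ends in a nasal, the suffix surfaces as [-dɛ], giving [ʃeʃuɣeŋdɛ].

[ʃeʃuɣeŋdɛ]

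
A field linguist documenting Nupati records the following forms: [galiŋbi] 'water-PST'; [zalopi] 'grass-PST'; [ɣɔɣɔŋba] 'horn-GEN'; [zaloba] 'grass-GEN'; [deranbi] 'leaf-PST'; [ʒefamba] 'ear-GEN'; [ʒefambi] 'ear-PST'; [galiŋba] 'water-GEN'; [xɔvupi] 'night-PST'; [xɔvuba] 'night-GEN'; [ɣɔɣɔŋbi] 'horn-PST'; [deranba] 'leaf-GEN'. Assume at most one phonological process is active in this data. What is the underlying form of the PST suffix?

/-pi/

The PST morpheme has two allomorphs, [-bi] and [-pi].
By contrast the GEN suffix keeps its initial [b] throughout — that segment must be underlying.
So the underlying form is /-pi/, and voiceless stops become voiced after a nasal.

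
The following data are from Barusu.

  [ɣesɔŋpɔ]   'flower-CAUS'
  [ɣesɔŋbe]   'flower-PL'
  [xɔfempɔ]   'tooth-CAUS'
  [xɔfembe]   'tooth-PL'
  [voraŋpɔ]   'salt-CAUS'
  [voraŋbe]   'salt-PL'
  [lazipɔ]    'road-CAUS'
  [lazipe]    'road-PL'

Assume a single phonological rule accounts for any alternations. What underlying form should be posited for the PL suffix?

/-be/

The PL suffix surfaces as [-be] and [-pe], depending on the final segment of the stem.
By contrast the CAUS suffix keeps its initial [p] throughout — that segment must be underlying.
The PL suffix is therefore /-be/ underlyingly, with post-vocalic devoicing: voiced stops become voiceless after a vowel.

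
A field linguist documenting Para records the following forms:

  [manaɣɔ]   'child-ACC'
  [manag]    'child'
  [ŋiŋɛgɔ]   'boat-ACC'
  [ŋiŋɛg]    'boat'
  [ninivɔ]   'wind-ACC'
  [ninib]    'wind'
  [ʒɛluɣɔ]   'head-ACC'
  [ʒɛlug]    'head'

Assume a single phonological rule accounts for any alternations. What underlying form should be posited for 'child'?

In [manaɣɔ] and [manag] the final segment of 'child' alternates: [ɣ] ~ [g].
If /g/ were underlying and a rule turned it into [ɣ] before the ACC suffix, 'boat' would also alternate; but it has [g] in both [ŋiŋɛgɔ] and [ŋiŋɛg].
The alternation reflects word-final hardening: voiced fricatives become stops word-finally. /ɣ/ is underlying.
Hence 'child' is /manaɣ/ underlyingly.

/manaɣ/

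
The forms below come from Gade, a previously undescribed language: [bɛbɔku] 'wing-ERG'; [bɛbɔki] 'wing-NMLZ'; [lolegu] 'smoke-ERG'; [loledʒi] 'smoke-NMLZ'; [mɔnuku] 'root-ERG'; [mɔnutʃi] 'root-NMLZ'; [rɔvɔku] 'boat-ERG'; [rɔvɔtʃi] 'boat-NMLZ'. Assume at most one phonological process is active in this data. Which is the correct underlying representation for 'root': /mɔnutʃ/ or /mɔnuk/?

'root' shows [k] ~ [tʃ] at the end of the stem ([mɔnuku] vs [mɔnutʃi]).
But 'wing' keeps [k] in both environments ([bɛbɔku], [bɛbɔki]), so there is no rule changing /k/ to [tʃ] before the NMLZ suffix.
The alternation reflects depalatalization: palato-alveolar /tʃ/ and /dʒ/ become [k] and [g] when no front vowel follows. /tʃ/ is underlying.

/mɔnutʃ/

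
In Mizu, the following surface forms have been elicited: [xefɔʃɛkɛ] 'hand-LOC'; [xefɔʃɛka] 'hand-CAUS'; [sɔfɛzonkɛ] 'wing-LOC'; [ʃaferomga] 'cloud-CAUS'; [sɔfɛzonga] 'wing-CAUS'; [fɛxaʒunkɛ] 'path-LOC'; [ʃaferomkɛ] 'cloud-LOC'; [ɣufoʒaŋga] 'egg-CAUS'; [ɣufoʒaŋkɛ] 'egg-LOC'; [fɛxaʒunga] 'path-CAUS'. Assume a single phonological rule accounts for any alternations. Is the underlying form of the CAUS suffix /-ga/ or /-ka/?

The CAUS morpheme has two allomorphs, [-ga] and [-ka].
The LOC suffix, which begins with [k], is invariant after every stem; so [k] is not altered by any rule here.
The CAUS suffix is therefore /-ga/ underlyingly, with post-vocalic devoicing: voiced stops become voiceless after a vowel.

/-ga/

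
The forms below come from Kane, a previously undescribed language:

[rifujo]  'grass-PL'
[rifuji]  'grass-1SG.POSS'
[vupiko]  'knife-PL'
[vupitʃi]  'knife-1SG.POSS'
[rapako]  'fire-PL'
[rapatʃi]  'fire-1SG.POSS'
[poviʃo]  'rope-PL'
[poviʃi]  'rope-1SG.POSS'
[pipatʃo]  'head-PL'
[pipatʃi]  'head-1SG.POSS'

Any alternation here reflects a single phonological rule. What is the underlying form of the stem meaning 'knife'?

'knife' shows [k] ~ [tʃ] at the end of the stem ([vupiko] vs [vupitʃi]).
But 'head' keeps [tʃ] in both environments ([pipatʃo], [pipatʃi]), so there is no rule changing /tʃ/ to [k] before the PL suffix.
So /k/ is underlying, and a rule of palatalization before a front vowel — /k/ becomes palato-alveolar [tʃ] before a front vowel — gives [tʃ].

/vupik/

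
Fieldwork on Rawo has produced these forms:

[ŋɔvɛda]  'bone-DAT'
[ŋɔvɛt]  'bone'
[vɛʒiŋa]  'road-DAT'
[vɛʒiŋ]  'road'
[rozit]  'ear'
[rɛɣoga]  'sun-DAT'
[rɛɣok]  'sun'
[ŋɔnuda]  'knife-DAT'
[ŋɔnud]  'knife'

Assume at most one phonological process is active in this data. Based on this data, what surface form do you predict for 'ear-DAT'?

The stem for 'bone' ends in [d] in [ŋɔvɛda] but [t] in [ŋɔvɛt].
But 'knife' keeps [d] in both environments ([ŋɔnuda], [ŋɔnud]), so there is no rule changing /d/ to [t] in isolation.
So /t/ is underlying, and a rule of intervocalic voicing — voiceless stops become voiced between vowels — gives [d].
From [rozit] the stem 'ear' is /rozit/; between vowels this yields [rozida].

[rozida]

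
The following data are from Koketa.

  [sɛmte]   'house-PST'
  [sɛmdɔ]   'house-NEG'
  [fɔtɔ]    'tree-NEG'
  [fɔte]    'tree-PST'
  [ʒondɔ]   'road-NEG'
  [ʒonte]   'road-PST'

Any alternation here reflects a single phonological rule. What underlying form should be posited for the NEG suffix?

The NEG morpheme has two allomorphs, [-dɔ] and [-tɔ].
The PST suffix, which begins with [t], is invariant after every stem; so [t] is not altered by any rule here.
So the underlying form is /-dɔ/, and voiced stops become voiceless after a vowel.

/-dɔ/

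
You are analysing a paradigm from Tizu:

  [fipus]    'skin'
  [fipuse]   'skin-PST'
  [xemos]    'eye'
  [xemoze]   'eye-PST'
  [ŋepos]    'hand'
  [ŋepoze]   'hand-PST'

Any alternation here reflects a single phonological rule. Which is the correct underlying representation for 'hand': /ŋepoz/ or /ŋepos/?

/ŋepoz/

The root 'hand' surfaces as [ŋepos] and [ŋepoze], with a stem-final [s] ~ [z] alternation.
If /s/ were underlying and a rule turned it into [z] before the PST suffix, 'skin' would also alternate; but it has [s] in both [fipus] and [fipuse].
Therefore /z/ is basic and [s] is derived by word-final obstruent devoicing (voiced obstruents become voiceless word-finally).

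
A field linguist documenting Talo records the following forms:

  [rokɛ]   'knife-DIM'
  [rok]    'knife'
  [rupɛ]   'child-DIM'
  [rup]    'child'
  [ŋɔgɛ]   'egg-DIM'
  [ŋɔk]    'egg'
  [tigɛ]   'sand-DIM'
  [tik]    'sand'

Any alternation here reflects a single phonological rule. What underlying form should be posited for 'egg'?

In [ŋɔgɛ] and [ŋɔk] the final segment of 'egg' alternates: [g] ~ [k].
Compare 'knife', with invariant [k] in [rokɛ] and [rok]: an analysis with underlying /k/ and a rule producing [g] before the DIM suffix would wrongly predict alternation here too.
The underlying segment must be /g/; voiced obstruents become voiceless word-finally, yielding [k] there.

/ŋɔg/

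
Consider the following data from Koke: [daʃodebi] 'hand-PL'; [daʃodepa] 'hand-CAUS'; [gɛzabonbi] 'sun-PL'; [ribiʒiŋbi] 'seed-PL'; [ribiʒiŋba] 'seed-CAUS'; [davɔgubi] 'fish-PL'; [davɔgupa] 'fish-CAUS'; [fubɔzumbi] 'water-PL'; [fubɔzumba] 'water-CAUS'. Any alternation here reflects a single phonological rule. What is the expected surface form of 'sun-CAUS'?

[gɛzabonba]

The CAUS morpheme has two allomorphs, [-ba] and [-pa].
By contrast the PL suffix keeps its initial [b] throughout — that segment must be underlying.
The CAUS suffix is therefore /-pa/ underlyingly, with post-nasal voicing: voiceless stops become voiced after a nasal.
After 'sun', which ends in a nasal, the suffix surfaces as [-ba], giving [gɛzabonba].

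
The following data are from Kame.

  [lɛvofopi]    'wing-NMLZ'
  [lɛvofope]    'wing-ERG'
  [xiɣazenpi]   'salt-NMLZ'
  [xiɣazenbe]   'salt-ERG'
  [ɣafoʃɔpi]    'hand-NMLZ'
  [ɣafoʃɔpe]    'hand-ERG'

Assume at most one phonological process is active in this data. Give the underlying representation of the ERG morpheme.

/-be/

The ERG suffix surfaces as [-be] and [-pe], depending on the final segment of the stem.
By contrast the NMLZ suffix keeps its initial [p] throughout — that segment must be underlying.
So the underlying form is /-be/, and voiced stops become voiceless after a vowel.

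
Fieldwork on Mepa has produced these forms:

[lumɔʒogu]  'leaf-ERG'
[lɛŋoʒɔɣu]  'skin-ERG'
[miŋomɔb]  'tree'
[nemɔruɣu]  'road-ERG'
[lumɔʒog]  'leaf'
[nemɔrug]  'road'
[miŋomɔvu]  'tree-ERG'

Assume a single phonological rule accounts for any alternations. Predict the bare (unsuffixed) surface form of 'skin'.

[lɛŋoʒɔg]

The stem for 'road' ends in [ɣ] in [nemɔruɣu] but [g] in [nemɔrug].
The stem 'leaf' ([lumɔʒogu], [lumɔʒog]) shows [g] unchanged in both environments, so [g] cannot be basic with [ɣ] derived before the ERG suffix.
So /ɣ/ is underlying, and a rule of word-final hardening — voiced fricatives become stops word-finally — gives [g].
The one attested form of 'skin', [lɛŋoʒɔɣu], shows underlying /lɛŋoʒɔɣ/. Applying the same rule word-finally gives [lɛŋoʒɔg].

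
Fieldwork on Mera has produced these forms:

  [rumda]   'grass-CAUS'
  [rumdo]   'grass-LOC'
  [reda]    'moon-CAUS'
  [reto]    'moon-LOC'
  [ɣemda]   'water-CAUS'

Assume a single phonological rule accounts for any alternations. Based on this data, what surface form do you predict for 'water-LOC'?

The LOC morpheme has two allomorphs, [-do] and [-to].
The CAUS suffix, which begins with [d], is invariant after every stem; so [d] is not altered by any rule here.
So the underlying form is /-to/, and voiceless stops become voiced after a nasal.
After 'water', which ends in a nasal, the suffix surfaces as [-do], giving [ɣemdo].

[ɣemdo]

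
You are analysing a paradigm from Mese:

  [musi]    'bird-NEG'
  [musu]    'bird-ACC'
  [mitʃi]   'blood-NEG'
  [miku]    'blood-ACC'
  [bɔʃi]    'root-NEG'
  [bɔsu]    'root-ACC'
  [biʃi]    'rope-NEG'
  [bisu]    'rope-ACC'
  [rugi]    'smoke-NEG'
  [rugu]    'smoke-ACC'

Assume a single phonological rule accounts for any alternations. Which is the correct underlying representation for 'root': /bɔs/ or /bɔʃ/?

/bɔʃ/

In [bɔʃi] and [bɔsu] the final segment of 'root' alternates: [ʃ] ~ [s].
The stem 'bird' ([musi], [musu]) shows [s] unchanged in both environments, so [s] cannot be basic with [ʃ] derived before the NEG suffix.
The underlying segment must be /ʃ/; palato-alveolar /tʃ/ and /ʃ/ become [k] and [s] when no front vowel follows, yielding [s] there.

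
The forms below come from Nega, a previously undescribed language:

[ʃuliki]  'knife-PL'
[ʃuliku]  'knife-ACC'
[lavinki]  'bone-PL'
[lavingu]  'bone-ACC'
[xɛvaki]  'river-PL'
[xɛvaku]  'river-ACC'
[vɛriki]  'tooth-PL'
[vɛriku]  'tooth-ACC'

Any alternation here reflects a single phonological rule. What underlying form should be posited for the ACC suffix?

The ACC morpheme has two allomorphs, [-gu] and [-ku].
The PL suffix, which begins with [k], is invariant after every stem; so [k] is not altered by any rule here.
The ACC suffix is therefore /-gu/ underlyingly, with post-vocalic devoicing: voiced stops become voiceless after a vowel.

/-gu/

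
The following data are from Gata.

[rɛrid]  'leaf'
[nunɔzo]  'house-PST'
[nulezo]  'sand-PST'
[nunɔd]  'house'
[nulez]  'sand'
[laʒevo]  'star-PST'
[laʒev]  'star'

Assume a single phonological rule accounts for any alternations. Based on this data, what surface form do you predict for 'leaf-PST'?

The stem for 'house' ends in [d] in [nunɔd] but [z] in [nunɔzo].
Compare 'sand', with invariant [z] in [nulez] and [nulezo]: an analysis with underlying /z/ and a rule producing [d] in isolation would wrongly predict alternation here too.
The alternation reflects intervocalic spirantization: voiced stops become fricatives between vowels. /d/ is underlying.
From [rɛrid] the stem 'leaf' is /rɛrid/; between vowels this yields [rɛrizo].

[rɛrizo]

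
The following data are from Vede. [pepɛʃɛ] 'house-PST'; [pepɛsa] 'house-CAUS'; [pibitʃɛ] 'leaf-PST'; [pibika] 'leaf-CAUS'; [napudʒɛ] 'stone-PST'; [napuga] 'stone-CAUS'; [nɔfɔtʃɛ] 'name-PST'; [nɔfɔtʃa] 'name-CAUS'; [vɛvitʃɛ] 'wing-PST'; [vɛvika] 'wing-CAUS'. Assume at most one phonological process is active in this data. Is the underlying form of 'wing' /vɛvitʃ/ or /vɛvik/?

'wing' shows [tʃ] ~ [k] at the end of the stem ([vɛvitʃɛ] vs [vɛvika]).
If /tʃ/ were underlying and a rule turned it into [k] before the CAUS suffix, 'name' would also alternate; but it has [tʃ] in both [nɔfɔtʃɛ] and [nɔfɔtʃa].
Therefore /k/ is basic and [tʃ] is derived by palatalization before a front vowel (/k/, /g/ and /s/ become palato-alveolar [tʃ], [dʒ] and [ʃ] before a front vowel).

/vɛvik/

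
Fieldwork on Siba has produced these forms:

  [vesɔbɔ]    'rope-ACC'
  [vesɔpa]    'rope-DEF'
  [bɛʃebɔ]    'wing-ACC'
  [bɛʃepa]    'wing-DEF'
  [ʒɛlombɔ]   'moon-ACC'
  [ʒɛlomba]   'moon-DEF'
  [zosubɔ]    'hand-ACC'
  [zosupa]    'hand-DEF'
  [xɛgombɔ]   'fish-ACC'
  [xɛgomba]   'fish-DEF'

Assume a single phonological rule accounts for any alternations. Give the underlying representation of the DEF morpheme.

The DEF morpheme has two allomorphs, [-ba] and [-pa].
By contrast the ACC suffix keeps its initial [b] throughout — that segment must be underlying.
So the underlying form is /-pa/, and voiceless stops become voiced after a nasal.

/-pa/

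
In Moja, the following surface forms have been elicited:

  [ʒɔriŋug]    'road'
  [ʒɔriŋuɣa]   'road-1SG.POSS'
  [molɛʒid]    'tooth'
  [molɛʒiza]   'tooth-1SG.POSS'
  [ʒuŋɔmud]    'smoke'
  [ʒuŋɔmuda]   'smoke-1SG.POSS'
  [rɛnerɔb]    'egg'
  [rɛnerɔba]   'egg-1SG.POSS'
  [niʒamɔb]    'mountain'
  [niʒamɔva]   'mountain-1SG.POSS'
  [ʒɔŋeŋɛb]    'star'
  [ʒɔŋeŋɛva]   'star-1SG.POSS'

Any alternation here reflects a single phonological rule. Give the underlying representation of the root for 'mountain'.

'mountain' shows [b] ~ [v] at the end of the stem ([niʒamɔb] vs [niʒamɔva]).
If /b/ were underlying and a rule turned it into [v] before the 1SG.POSS suffix, 'egg' would also alternate; but it has [b] in both [rɛnerɔb] and [rɛnerɔba].
The underlying segment must be /v/; voiced fricatives become stops word-finally, yielding [b] there.
Hence 'mountain' is /niʒamɔv/ underlyingly.

/niʒamɔv/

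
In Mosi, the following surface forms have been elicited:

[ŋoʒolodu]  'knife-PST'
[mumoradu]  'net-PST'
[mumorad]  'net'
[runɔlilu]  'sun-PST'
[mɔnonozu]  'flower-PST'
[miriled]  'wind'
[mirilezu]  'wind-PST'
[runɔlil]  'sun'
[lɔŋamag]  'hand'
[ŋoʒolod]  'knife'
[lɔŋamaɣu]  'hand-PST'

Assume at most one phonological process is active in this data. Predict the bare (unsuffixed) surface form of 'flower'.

The root 'wind' surfaces as [mirilezu] and [miriled], with a stem-final [z] ~ [d] alternation.
The stem 'knife' ([ŋoʒolodu], [ŋoʒolod]) shows [d] unchanged in both environments, so [d] cannot be basic with [z] derived before the PST suffix.
The underlying segment must be /z/; voiced fricatives become stops word-finally, yielding [d] there.
From [mɔnonozu] the stem 'flower' is /mɔnonoz/; word-finally this yields [mɔnonod].

[mɔnonod]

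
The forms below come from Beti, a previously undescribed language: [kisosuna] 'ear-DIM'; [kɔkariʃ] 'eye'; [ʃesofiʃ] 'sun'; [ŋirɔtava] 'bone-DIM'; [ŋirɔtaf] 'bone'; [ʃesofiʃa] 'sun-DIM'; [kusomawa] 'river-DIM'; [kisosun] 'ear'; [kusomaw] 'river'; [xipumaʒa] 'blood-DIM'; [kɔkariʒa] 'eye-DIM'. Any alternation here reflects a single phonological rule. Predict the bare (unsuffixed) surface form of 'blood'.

'eye' shows [ʃ] ~ [ʒ] at the end of the stem ([kɔkariʃ] vs [kɔkariʒa]).
But 'sun' keeps [ʃ] in both environments ([ʃesofiʃ], [ʃesofiʃa]), so there is no rule changing /ʃ/ to [ʒ] before the DIM suffix.
Therefore /ʒ/ is basic and [ʃ] is derived by word-final obstruent devoicing (voiced obstruents become voiceless word-finally).
From [xipumaʒa] the stem 'blood' is /xipumaʒ/; word-finally this yields [xipumaʃ].

[xipumaʃ]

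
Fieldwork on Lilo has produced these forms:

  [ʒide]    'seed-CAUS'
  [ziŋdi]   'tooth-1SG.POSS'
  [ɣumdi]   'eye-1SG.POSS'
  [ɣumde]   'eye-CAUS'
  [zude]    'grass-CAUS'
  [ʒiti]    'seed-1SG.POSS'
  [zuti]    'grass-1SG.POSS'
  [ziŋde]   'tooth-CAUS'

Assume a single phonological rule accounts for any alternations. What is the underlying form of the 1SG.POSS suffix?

The 1SG.POSS suffix surfaces as [-di] and [-ti], depending on the final segment of the stem.
By contrast the CAUS suffix keeps its initial [d] throughout — that segment must be underlying.
So the underlying form is /-ti/, and voiceless stops become voiced after a nasal.

/-ti/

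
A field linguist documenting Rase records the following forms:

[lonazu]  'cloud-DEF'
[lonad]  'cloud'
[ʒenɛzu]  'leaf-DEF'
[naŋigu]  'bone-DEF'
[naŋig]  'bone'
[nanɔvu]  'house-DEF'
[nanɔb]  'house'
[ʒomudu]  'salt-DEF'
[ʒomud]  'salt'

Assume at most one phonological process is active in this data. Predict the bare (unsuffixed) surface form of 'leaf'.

[ʒenɛd]

The stem for 'cloud' ends in [z] in [lonazu] but [d] in [lonad].
If /d/ were underlying and a rule turned it into [z] before the DEF suffix, 'salt' would also alternate; but it has [d] in both [ʒomudu] and [ʒomud].
Therefore /z/ is basic and [d] is derived by word-final hardening (voiced fricatives become stops word-finally).
From [ʒenɛzu] the stem 'leaf' is /ʒenɛz/; word-finally this yields [ʒenɛd].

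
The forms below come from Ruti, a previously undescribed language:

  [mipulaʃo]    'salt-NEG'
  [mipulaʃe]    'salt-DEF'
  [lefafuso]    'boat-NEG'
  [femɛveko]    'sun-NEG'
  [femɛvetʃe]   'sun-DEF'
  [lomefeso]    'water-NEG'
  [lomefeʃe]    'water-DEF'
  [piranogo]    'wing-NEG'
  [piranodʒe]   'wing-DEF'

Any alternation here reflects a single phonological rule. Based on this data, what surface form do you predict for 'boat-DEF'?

[lefafuʃe]

In [lomefeso] and [lomefeʃe] the final segment of 'water' alternates: [s] ~ [ʃ].
But 'salt' keeps [ʃ] in both environments ([mipulaʃo], [mipulaʃe]), so there is no rule changing /ʃ/ to [s] before the NEG suffix.
The alternation reflects palatalization before a front vowel: /k/, /g/ and /s/ become palato-alveolar [tʃ], [dʒ] and [ʃ] before a front vowel. /s/ is underlying.
From [lefafuso] the stem 'boat' is /lefafus/; before a front vowel this yields [lefafuʃe].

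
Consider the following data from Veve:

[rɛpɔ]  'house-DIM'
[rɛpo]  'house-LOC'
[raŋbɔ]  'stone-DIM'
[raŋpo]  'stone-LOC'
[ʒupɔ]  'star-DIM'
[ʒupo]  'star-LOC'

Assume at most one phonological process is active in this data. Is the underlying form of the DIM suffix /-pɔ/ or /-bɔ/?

The DIM morpheme has two allomorphs, [-bɔ] and [-pɔ].
The LOC suffix, which begins with [p], is invariant after every stem; so [p] is not altered by any rule here.
The DIM suffix is therefore /-bɔ/ underlyingly, with post-vocalic devoicing: voiced stops become voiceless after a vowel.

/-bɔ/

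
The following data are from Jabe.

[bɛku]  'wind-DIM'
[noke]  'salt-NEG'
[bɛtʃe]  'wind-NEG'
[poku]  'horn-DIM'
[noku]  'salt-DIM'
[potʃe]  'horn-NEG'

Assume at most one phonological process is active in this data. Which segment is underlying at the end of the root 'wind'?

/tʃ/

The stem for 'wind' ends in [k] in [bɛku] but [tʃ] in [bɛtʃe].
But 'salt' keeps [k] in both environments ([noku], [noke]), so there is no rule changing /k/ to [tʃ] before the NEG suffix.
The alternation reflects depalatalization: palato-alveolar /tʃ/ becomes [k] when no front vowel follows. /tʃ/ is underlying.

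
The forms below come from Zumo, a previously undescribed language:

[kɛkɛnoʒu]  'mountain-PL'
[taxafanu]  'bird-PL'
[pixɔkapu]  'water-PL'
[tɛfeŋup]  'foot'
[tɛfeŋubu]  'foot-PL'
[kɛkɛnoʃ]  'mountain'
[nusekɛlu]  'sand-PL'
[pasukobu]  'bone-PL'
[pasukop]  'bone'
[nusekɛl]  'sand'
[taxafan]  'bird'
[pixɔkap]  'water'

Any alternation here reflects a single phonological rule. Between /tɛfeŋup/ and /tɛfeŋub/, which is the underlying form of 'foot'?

The root 'foot' surfaces as [tɛfeŋup] and [tɛfeŋubu], with a stem-final [p] ~ [b] alternation.
The stem 'water' ([pixɔkap], [pixɔkapu]) shows [p] unchanged in both environments, so [p] cannot be basic with [b] derived before the PL suffix.
So /b/ is underlying, and a rule of word-final obstruent devoicing — voiced obstruents become voiceless word-finally — gives [p].

/tɛfeŋub/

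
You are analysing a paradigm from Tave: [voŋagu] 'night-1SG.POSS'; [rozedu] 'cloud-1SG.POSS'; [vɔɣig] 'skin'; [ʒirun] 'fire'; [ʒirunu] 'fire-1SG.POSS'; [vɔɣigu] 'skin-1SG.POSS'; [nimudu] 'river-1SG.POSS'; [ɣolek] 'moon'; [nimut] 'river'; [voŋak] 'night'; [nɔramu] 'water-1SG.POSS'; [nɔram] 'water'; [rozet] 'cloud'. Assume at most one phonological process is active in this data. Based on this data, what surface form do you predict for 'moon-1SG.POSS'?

[ɣolegu]

The stem for 'night' ends in [k] in [voŋak] but [g] in [voŋagu].
The stem 'skin' ([vɔɣig], [vɔɣigu]) shows [g] unchanged in both environments, so [g] cannot be basic with [k] derived in isolation.
So /k/ is underlying, and a rule of intervocalic voicing — voiceless stops become voiced between vowels — gives [g].
From [ɣolek] the stem 'moon' is /ɣolek/; between vowels this yields [ɣolegu].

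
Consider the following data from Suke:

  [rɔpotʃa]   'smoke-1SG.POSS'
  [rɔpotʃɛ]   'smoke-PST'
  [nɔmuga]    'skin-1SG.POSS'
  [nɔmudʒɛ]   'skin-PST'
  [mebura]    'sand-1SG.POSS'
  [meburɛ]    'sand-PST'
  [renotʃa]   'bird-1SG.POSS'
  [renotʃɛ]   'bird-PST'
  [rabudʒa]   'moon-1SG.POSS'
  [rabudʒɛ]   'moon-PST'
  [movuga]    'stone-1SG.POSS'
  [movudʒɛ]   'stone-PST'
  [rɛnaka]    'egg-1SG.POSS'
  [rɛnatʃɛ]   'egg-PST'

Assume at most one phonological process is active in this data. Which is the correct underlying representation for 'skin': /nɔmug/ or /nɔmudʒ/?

/nɔmug/

The root 'skin' surfaces as [nɔmuga] and [nɔmudʒɛ], with a stem-final [g] ~ [dʒ] alternation.
But 'moon' keeps [dʒ] in both environments ([rabudʒa], [rabudʒɛ]), so there is no rule changing /dʒ/ to [g] before the 1SG.POSS suffix.
The alternation reflects palatalization before a front vowel: /k/ and /g/ become palato-alveolar [tʃ] and [dʒ] before a front vowel. /g/ is underlying.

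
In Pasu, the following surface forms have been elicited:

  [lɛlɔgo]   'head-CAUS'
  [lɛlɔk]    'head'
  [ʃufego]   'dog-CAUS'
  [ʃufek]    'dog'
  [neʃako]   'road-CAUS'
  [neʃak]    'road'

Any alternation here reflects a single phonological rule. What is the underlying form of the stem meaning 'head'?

The stem for 'head' ends in [g] in [lɛlɔgo] but [k] in [lɛlɔk].
If /k/ were underlying and a rule turned it into [g] before the CAUS suffix, 'road' would also alternate; but it has [k] in both [neʃako] and [neʃak].
The underlying segment must be /g/; voiced obstruents become voiceless word-finally, yielding [k] there.

/lɛlɔg/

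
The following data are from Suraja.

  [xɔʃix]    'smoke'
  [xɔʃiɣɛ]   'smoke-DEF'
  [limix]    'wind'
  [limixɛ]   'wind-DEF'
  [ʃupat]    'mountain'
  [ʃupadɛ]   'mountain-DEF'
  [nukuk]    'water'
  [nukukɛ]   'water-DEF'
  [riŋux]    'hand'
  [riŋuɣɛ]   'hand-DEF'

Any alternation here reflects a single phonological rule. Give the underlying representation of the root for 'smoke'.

The root 'smoke' surfaces as [xɔʃix] and [xɔʃiɣɛ], with a stem-final [x] ~ [ɣ] alternation.
The stem 'wind' ([limix], [limixɛ]) shows [x] unchanged in both environments, so [x] cannot be basic with [ɣ] derived before the DEF suffix.
So /ɣ/ is underlying, and a rule of word-final obstruent devoicing — voiced obstruents become voiceless word-finally — gives [x].
Hence 'smoke' is /xɔʃiɣ/ underlyingly.

/xɔʃiɣ/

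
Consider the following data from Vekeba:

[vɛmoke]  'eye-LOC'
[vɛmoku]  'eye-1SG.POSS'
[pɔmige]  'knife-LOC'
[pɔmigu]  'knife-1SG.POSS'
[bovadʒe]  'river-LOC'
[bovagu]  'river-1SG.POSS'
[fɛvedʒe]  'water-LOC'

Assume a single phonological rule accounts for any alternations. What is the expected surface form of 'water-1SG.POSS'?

In [bovadʒe] and [bovagu] the final segment of 'river' alternates: [dʒ] ~ [g].
Compare 'knife', with invariant [g] in [pɔmige] and [pɔmigu]: an analysis with underlying /g/ and a rule producing [dʒ] before the LOC suffix would wrongly predict alternation here too.
The alternation reflects depalatalization: palato-alveolar /dʒ/ becomes [g] when no front vowel follows. /dʒ/ is underlying.
The one attested form of 'water', [fɛvedʒe], shows underlying /fɛvedʒ/. Applying the same rule when no front vowel follows gives [fɛvegu].

[fɛvegu]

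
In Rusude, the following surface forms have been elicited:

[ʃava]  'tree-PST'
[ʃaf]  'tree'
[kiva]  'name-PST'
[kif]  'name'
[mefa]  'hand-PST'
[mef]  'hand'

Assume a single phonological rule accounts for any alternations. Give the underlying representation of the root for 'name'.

/kiv/

In [kiva] and [kif] the final segment of 'name' alternates: [v] ~ [f].
But 'hand' keeps [f] in both environments ([mefa], [mef]), so there is no rule changing /f/ to [v] before the PST suffix.
Therefore /v/ is basic and [f] is derived by word-final obstruent devoicing (voiced obstruents become voiceless word-finally).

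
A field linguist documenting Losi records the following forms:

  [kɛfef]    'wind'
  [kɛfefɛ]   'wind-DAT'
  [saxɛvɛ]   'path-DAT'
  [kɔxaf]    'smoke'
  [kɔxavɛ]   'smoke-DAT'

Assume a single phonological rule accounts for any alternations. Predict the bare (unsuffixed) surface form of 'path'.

In [kɔxaf] and [kɔxavɛ] the final segment of 'smoke' alternates: [f] ~ [v].
The stem 'wind' ([kɛfef], [kɛfefɛ]) shows [f] unchanged in both environments, so [f] cannot be basic with [v] derived before the DAT suffix.
So /v/ is underlying, and a rule of word-final obstruent devoicing — voiced obstruents become voiceless word-finally — gives [f].
From [saxɛvɛ] the stem 'path' is /saxɛv/; word-finally this yields [saxɛf].

[saxɛf]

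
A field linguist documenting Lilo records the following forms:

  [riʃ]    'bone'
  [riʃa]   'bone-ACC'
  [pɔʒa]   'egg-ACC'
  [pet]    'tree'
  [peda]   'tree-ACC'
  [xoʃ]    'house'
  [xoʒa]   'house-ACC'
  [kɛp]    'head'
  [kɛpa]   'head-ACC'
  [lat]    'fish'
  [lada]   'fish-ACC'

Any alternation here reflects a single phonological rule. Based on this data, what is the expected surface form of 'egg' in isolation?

'house' shows [ʃ] ~ [ʒ] at the end of the stem ([xoʃ] vs [xoʒa]).
But 'bone' keeps [ʃ] in both environments ([riʃ], [riʃa]), so there is no rule changing /ʃ/ to [ʒ] before the ACC suffix.
The underlying segment must be /ʒ/; voiced obstruents become voiceless word-finally, yielding [ʃ] there.
From [pɔʒa] the stem 'egg' is /pɔʒ/; word-finally this yields [pɔʃ].

[pɔʃ]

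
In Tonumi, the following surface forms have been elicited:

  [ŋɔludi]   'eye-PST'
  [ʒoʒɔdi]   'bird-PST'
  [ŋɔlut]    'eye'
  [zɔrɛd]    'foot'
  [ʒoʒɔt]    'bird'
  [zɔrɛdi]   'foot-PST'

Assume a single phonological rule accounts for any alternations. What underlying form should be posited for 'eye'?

In [ŋɔlut] and [ŋɔludi] the final segment of 'eye' alternates: [t] ~ [d].
But 'foot' keeps [d] in both environments ([zɔrɛd], [zɔrɛdi]), so there is no rule changing /d/ to [t] in isolation.
The alternation reflects intervocalic voicing: voiceless stops become voiced between vowels. /t/ is underlying.

/ŋɔlut/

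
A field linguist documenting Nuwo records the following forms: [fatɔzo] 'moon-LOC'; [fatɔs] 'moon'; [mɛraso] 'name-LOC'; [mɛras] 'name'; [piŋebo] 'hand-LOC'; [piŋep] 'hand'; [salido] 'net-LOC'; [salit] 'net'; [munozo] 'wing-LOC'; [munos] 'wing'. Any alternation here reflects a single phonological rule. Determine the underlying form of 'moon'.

/fatɔz/

In [fatɔzo] and [fatɔs] the final segment of 'moon' alternates: [z] ~ [s].
If /s/ were underlying and a rule turned it into [z] before the LOC suffix, 'name' would also alternate; but it has [s] in both [mɛraso] and [mɛras].
The underlying segment must be /z/; voiced obstruents become voiceless word-finally, yielding [s] there.
The underlying form of 'moon' is therefore /fatɔz/.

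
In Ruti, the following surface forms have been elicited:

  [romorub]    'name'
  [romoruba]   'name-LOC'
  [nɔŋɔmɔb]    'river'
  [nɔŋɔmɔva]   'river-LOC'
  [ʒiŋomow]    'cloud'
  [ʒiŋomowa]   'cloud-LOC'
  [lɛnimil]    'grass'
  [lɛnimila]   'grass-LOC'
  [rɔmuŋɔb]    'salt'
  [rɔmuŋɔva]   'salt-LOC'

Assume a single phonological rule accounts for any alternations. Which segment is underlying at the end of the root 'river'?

The root 'river' surfaces as [nɔŋɔmɔb] and [nɔŋɔmɔva], with a stem-final [b] ~ [v] alternation.
The stem 'name' ([romorub], [romoruba]) shows [b] unchanged in both environments, so [b] cannot be basic with [v] derived before the LOC suffix.
So /v/ is underlying, and a rule of word-final hardening — voiced fricatives become stops word-finally — gives [b].

/v/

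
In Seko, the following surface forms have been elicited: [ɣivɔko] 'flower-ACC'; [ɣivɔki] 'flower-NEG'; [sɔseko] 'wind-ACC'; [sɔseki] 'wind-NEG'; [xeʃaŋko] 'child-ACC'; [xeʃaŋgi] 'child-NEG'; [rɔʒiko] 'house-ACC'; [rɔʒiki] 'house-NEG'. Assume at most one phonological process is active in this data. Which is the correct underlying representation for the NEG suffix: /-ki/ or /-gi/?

The NEG morpheme has two allomorphs, [-gi] and [-ki].
The ACC suffix, which begins with [k], is invariant after every stem; so [k] is not altered by any rule here.
The NEG suffix is therefore /-gi/ underlyingly, with post-vocalic devoicing: voiced stops become voiceless after a vowel.

/-gi/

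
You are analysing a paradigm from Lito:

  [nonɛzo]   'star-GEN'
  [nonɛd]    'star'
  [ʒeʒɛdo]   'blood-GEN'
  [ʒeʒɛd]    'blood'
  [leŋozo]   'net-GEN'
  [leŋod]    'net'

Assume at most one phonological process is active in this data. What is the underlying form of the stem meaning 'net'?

/leŋoz/

The stem for 'net' ends in [z] in [leŋozo] but [d] in [leŋod].
Compare 'blood', with invariant [d] in [ʒeʒɛdo] and [ʒeʒɛd]: an analysis with underlying /d/ and a rule producing [z] before the GEN suffix would wrongly predict alternation here too.
So /z/ is underlying, and a rule of word-final hardening — voiced fricatives become stops word-finally — gives [d].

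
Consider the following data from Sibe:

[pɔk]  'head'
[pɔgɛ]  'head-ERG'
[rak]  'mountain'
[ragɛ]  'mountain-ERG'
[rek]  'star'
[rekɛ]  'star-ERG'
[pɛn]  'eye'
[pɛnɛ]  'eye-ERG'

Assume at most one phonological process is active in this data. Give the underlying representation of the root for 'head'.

/pɔg/

In [pɔk] and [pɔgɛ] the final segment of 'head' alternates: [k] ~ [g].
The stem 'star' ([rek], [rekɛ]) shows [k] unchanged in both environments, so [k] cannot be basic with [g] derived before the ERG suffix.
Therefore /g/ is basic and [k] is derived by word-final obstruent devoicing (voiced obstruents become voiceless word-finally).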